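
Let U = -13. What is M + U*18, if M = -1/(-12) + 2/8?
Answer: -701/3 ≈ -233.67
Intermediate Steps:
M = ⅓ (M = -1*(-1/12) + 2*(⅛) = 1/12 + ¼ = ⅓ ≈ 0.33333)
M + U*18 = ⅓ - 13*18 = ⅓ - 234 = -701/3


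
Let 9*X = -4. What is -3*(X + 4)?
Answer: -32/3 ≈ -10.667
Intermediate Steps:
X = -4/9 (X = (⅑)*(-4) = -4/9 ≈ -0.44444)
-3*(X + 4) = -3*(-4/9 + 4) = -3*32/9 = -32/3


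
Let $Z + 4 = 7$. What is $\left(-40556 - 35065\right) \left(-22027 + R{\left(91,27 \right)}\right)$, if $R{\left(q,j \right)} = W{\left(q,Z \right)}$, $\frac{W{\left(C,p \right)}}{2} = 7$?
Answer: $1664645073$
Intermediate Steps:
$Z = 3$ ($Z = -4 + 7 = 3$)
$W{\left(C,p \right)} = 14$ ($W{\left(C,p \right)} = 2 \cdot 7 = 14$)
$R{\left(q,j \right)} = 14$
$\left(-40556 - 35065\right) \left(-22027 + R{\left(91,27 \right)}\right) = \left(-40556 - 35065\right) \left(-22027 + 14\right) = \left(-75621\right) \left(-22013\right) = 1664645073$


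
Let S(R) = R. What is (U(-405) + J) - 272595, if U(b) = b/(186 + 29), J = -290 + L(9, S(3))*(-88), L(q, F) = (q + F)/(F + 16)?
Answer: -222993992/817 ≈ -2.7294e+5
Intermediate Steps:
L(q, F) = (F + q)/(16 + F)
J = -6566/19 (J = -290 + ((3 + 9)/(16 + 3))*(-88) = -290 + (12/19)*(-88) = -290 - 1056/19 = -6566/19 ≈ -345.58)
U(b) = b/215
(U(-405) + J) - 272595 = ((1/215)*(-405) - 6566/19) - 272595 = (-81/43 - 6566/19) - 272595 = -283877/817 - 272595 = -222993992/817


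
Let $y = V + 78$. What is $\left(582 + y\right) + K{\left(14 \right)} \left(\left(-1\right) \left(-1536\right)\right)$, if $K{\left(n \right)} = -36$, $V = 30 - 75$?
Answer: $-54681$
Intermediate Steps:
$V = -45$
$y = 33$ ($y = -45 + 78 = 33$)
$\left(582 + y\right) + K{\left(14 \right)} \left(\left(-1\right) \left(-1536\right)\right) = \left(582 + 33\right) - 36 \left(\left(-1\right) \left(-1536\right)\right) = 615 - 55296 = -54681$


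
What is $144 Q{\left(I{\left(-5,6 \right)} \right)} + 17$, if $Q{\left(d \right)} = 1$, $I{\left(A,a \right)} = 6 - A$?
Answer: $161$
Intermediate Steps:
$144 Q{\left(I{\left(-5,6 \right)} \right)} + 17 = 144 \cdot 1 + 17 = 144 + 17 = 161$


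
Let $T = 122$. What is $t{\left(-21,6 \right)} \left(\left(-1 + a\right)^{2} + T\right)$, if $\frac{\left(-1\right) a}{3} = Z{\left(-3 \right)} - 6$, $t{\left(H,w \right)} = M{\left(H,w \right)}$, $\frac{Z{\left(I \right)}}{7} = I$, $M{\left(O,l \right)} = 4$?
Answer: $26088$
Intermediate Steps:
$Z{\left(I \right)} = 7 I$
$t{\left(H,w \right)} = 4$
$a = 81$ ($a = - 3 \left(7 \left(-3\right) - 6\right) = - 3 \left(-21 - 6\right) = \left(-3\right) \left(-27\right) = 81$)
$t{\left(-21,6 \right)} \left(\left(-1 + a\right)^{2} + T\right) = 4 \left(\left(-1 + 81\right)^{2} + 122\right) = 4 \left(80^{2} + 122\right) = 4 \left(6400 + 122\right) = 4 \cdot 6522 = 26088$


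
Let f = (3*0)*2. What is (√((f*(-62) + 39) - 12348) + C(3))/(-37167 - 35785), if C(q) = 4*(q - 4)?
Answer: 1/18238 - I*√12309/72952 ≈ 5.4831e-5 - 0.0015208*I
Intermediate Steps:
f = 0 (f = 0*2 = 0)
C(q) = -16 + 4*q (C(q) = 4*(-4 + q) = -16 + 4*q)
(√((f*(-62) + 39) - 12348) + C(3))/(-37167 - 35785) = (√((0*(-62) + 39) - 12348) + (-16 + 4*3))/(-37167 - 35785) = (√((0 + 39) - 12348) + (-16 + 12))/(-72952) = (√(39 - 12348) - 4)*(-1/72952) = (√(-12309) - 4)*(-1/72952) = (I*√12309 - 4)*(-1/72952) = (-4 + I*√12309)*(-1/72952) = 1/18238 - I*√12309/72952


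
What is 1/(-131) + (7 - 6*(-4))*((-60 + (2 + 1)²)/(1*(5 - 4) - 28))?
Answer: 69028/1179 ≈ 58.548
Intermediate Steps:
1/(-131) + (7 - 6*(-4))*((-60 + (2 + 1)²)/(1*(5 - 4) - 28)) = -1/131 + (7 + 24)*((-60 + 3²)/(1*1 - 28)) = -1/131 + 31*((-60 + 9)/(1 - 28)) = -1/131 + 31*(-51/(-27)) = -1/131 + 31*(-51*(-1/27)) = -1/131 + 31*(17/9) = -1/131 + 527/9 = 69028/1179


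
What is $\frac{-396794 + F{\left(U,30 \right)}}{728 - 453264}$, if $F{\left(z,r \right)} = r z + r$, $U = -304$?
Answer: $\frac{101471}{113134} \approx 0.89691$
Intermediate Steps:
$F{\left(z,r \right)} = r + r z$
$\frac{-396794 + F{\left(U,30 \right)}}{728 - 453264} = \frac{-396794 + 30 \left(1 - 304\right)}{728 - 453264} = \frac{-396794 + 30 \left(-303\right)}{-452536} = \left(-396794 - 9090\right) \left(- \frac{1}{452536}\right) = \left(-405884\right) \left(- \frac{1}{452536}\right) = \frac{101471}{113134}$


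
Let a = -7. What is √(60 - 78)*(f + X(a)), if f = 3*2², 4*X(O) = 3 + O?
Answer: 33*I*√2 ≈ 46.669*I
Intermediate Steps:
X(O) = ¾ + O/4 (X(O) = (3 + O)/4 = ¾ + O/4)
f = 12 (f = 3*4 = 12)
√(60 - 78)*(f + X(a)) = √(60 - 78)*(12 + (¾ + (¼)*(-7))) = √(-18)*(12 + (¾ - 7/4)) = (3*I*√2)*(12 - 1) = (3*I*√2)*11 = 33*I*√2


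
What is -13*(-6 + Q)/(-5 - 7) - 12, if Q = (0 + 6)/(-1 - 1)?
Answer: -87/4 ≈ -21.750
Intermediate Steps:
Q = -3 (Q = 6/(-2) = 6*(-1/2) = -3)
-13*(-6 + Q)/(-5 - 7) - 12 = -13*(-6 - 3)/(-5 - 7) - 12 = -(-117)/(-12) - 12 = -(-117)*(-1)/12 - 12 = -13*3/4 - 12 = -39/4 - 12 = -87/4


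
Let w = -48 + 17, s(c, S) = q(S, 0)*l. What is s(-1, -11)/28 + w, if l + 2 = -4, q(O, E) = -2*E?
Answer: -31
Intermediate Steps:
l = -6 (l = -2 - 4 = -6)
s(c, S) = 0 (s(c, S) = -2*0*(-6) = 0*(-6) = 0)
w = -31
s(-1, -11)/28 + w = 0/28 - 31 = (1/28)*0 - 31 = 0 - 31 = -31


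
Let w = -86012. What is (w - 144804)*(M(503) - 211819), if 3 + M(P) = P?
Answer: 48775806304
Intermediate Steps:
M(P) = -3 + P
(w - 144804)*(M(503) - 211819) = (-86012 - 144804)*((-3 + 503) - 211819) = -230816*(500 - 211819) = -230816*(-211319) = 48775806304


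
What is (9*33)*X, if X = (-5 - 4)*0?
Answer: 0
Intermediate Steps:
X = 0 (X = -9*0 = 0)
(9*33)*X = (9*33)*0 = 297*0 = 0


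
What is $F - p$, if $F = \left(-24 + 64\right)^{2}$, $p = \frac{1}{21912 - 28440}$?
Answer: $\frac{10444801}{6528} \approx 1600.0$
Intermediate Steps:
$p = - \frac{1}{6528}$ ($p = \frac{1}{-6528} = - \frac{1}{6528} \approx -0.00015319$)
$F = 1600$ ($F = 40^{2} = 1600$)
$F - p = 1600 - - \frac{1}{6528} = 1600 + \frac{1}{6528} = \frac{10444801}{6528}$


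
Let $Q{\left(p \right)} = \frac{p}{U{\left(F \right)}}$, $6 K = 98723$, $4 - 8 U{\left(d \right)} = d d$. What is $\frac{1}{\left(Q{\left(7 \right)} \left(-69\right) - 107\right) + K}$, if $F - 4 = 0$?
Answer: $\frac{6}{100013} \approx 5.9992 \cdot 10^{-5}$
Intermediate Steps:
$F = 4$ ($F = 4 + 0 = 4$)
$U{\left(d \right)} = \frac{1}{2} - \frac{d^{2}}{8}$ ($U{\left(d \right)} = \frac{1}{2} - \frac{d d}{8} = \frac{1}{2} - \frac{d^{2}}{8}$)
$K = \frac{98723}{6}$ ($K = \frac{1}{6} \cdot 98723 = \frac{98723}{6} \approx 16454.0$)
$Q{\left(p \right)} = - \frac{2 p}{3}$ ($Q{\left(p \right)} = \frac{p}{\frac{1}{2} - \frac{4^{2}}{8}} = \frac{p}{\frac{1}{2} - 2} = \frac{p}{- \frac{3}{2}} = p \left(- \frac{2}{3}\right) = - \frac{2 p}{3}$)
$\frac{1}{\left(Q{\left(7 \right)} \left(-69\right) - 107\right) + K} = \frac{1}{\left(\left(- \frac{2}{3}\right) 7 \left(-69\right) - 107\right) + \frac{98723}{6}} = \frac{1}{\left(\left(- \frac{14}{3}\right) \left(-69\right) - 107\right) + \frac{98723}{6}} = \frac{1}{\left(322 - 107\right) + \frac{98723}{6}} = \frac{1}{215 + \frac{98723}{6}} = \frac{1}{\frac{100013}{6}} = \frac{6}{100013}$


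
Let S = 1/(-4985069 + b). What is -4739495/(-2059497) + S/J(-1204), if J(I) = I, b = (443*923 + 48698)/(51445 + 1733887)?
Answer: 12696637079994142470896/5517188218247632409637 ≈ 2.3013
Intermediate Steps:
b = 457587/1785332 (b = (408889 + 48698)/1785332 = 457587*(1/1785332) = 457587/1785332 ≈ 0.25630)
S = -1785332/8900002750321 (S = 1/(-4985069 + 457587/1785332) = 1/(-8900002750321/1785332) = -1785332/8900002750321 ≈ -2.0060e-7)
-4739495/(-2059497) + S/J(-1204) = -4739495/(-2059497) - 1785332/8900002750321/(-1204) = -4739495*(-1/2059497) - 1785332/8900002750321*(-1/1204) = 4739495/2059497 + 446333/2678900827846621 = 12696637079994142470896/5517188218247632409637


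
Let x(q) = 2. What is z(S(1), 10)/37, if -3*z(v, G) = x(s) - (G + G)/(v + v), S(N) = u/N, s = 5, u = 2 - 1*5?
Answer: -16/333 ≈ -0.048048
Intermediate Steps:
u = -3 (u = 2 - 5 = -3)
S(N) = -3/N
z(v, G) = -2/3 + G/(3*v) (z(v, G) = -(2 - (G + G)/(v + v))/3 = -(2 - 2*G/(2*v))/3 = -(2 - 2*G*1/(2*v))/3 = -(2 - G/v)/3 = -2/3 + G/(3*v))
z(S(1), 10)/37 = ((10 - (-6)/1)/(3*((-3/1))))/37 = ((10 - (-6))/(3*((-3*1))))*(1/37) = ((1/3)*(10 - 2*(-3))/(-3))*(1/37) = ((1/3)*(-1/3)*(10 + 6))*(1/37) = ((1/3)*(-1/3)*16)*(1/37) = -16/9*1/37 = -16/333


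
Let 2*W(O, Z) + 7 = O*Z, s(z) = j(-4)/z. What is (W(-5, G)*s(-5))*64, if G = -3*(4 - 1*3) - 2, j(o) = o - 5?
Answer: 5184/5 ≈ 1036.8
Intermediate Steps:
j(o) = -5 + o
s(z) = -9/z (s(z) = (-5 - 4)/z = -9/z)
G = -5 (G = -3*(4 - 3) - 2 = -3*1 - 2 = -3 - 2 = -5)
W(O, Z) = -7/2 + O*Z/2 (W(O, Z) = -7/2 + (O*Z)/2 = -7/2 + O*Z/2)
(W(-5, G)*s(-5))*64 = ((-7/2 + (1/2)*(-5)*(-5))*(-9/(-5)))*64 = ((-7/2 + 25/2)*(-9*(-1/5)))*64 = (9*(9/5))*64 = (81/5)*64 = 5184/5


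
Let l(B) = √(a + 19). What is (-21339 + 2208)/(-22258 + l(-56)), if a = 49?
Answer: 212908899/247709248 + 19131*√17/247709248 ≈ 0.85983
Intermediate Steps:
l(B) = 2*√17 (l(B) = √(49 + 19) = √68 = 2*√17)
(-21339 + 2208)/(-22258 + l(-56)) = (-21339 + 2208)/(-22258 + 2*√17) = -19131/(-22258 + 2*√17)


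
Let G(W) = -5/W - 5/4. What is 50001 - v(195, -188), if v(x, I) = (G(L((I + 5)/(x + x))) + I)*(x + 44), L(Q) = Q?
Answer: 22615147/244 ≈ 92685.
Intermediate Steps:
G(W) = -5/4 - 5/W (G(W) = -5/W - 5*¼ = -5/W - 5/4 = -5/4 - 5/W)
v(x, I) = (44 + x)*(-5/4 + I - 10*x/(5 + I)) (v(x, I) = ((-5/4 - 5*(x + x)/(I + 5)) + I)*(x + 44) = ((-5/4 - 5*2*x/(5 + I)) + I)*(44 + x) = ((-5/4 - 10*x/(5 + I)) + I)*(44 + x) = (-5/4 + I - 10*x/(5 + I))*(44 + x) = (44 + x)*(-5/4 + I - 10*x/(5 + I)))
50001 - v(195, -188) = 50001 - (-275 - 440*195 - 55*(-188) - 5/4*195*(5 - 188 + 8*195) - 188*(5 - 188)*(44 + 195))/(5 - 188) = 50001 - (-275 - 85800 + 10340 - 5/4*195*(5 - 188 + 1560) - 188*(-183)*239)/(-183) = 50001 - (-1)*(-275 - 85800 + 10340 - 5/4*195*1377 + 8222556)/183 = 50001 - (-1)*(-275 - 85800 + 10340 - 1342575/4 + 8222556)/183 = 50001 - (-1)*31244709/(183*4) = 50001 - 1*(-10414903/244) = 50001 + 10414903/244 = 22615147/244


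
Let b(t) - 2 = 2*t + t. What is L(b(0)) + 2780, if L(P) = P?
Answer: 2782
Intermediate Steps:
b(t) = 2 + 3*t (b(t) = 2 + (2*t + t) = 2 + 3*t)
L(b(0)) + 2780 = (2 + 3*0) + 2780 = (2 + 0) + 2780 = 2 + 2780 = 2782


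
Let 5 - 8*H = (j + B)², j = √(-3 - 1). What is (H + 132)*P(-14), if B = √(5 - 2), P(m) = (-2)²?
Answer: 531 - 2*I*√3 ≈ 531.0 - 3.4641*I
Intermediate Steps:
P(m) = 4
B = √3 ≈ 1.7320
j = 2*I (j = √(-4) = 2*I ≈ 2.0*I)
H = 5/8 - (√3 + 2*I)²/8 (H = 5/8 - (2*I + √3)²/8 = 5/8 - (√3 + 2*I)²/8 ≈ 0.75 - 0.86602*I)
(H + 132)*P(-14) = ((¾ - I*√3/2) + 132)*4 = (531/4 - I*√3/2)*4 = 531 - 2*I*√3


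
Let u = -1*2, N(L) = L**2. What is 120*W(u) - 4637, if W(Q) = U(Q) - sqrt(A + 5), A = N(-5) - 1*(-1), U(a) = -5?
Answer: -5237 - 120*sqrt(31) ≈ -5905.1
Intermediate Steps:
u = -2
A = 26 (A = (-5)**2 - 1*(-1) = 25 + 1 = 26)
W(Q) = -5 - sqrt(31) (W(Q) = -5 - sqrt(26 + 5) = -5 - sqrt(31))
120*W(u) - 4637 = 120*(-5 - sqrt(31)) - 4637 = (-600 - 120*sqrt(31)) - 4637 = -5237 - 120*sqrt(31)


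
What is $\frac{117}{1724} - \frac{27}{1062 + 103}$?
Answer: $\frac{89757}{2008460} \approx 0.044689$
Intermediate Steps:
$\frac{117}{1724} - \frac{27}{1062 + 103} = 117 \cdot \frac{1}{1724} - \frac{27}{1165} = \frac{117}{1724} - \frac{27}{1165} = \frac{89757}{2008460}$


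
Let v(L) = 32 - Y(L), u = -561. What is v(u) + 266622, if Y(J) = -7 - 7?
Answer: 266668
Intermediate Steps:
Y(J) = -14
v(L) = 46 (v(L) = 32 - 1*(-14) = 32 + 14 = 46)
v(u) + 266622 = 46 + 266622 = 266668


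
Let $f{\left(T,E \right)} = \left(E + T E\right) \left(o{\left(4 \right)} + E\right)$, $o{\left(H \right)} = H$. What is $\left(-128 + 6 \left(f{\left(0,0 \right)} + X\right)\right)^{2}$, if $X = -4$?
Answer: $23104$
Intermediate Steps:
$f{\left(T,E \right)} = \left(4 + E\right) \left(E + E T\right)$ ($f{\left(T,E \right)} = \left(E + T E\right) \left(4 + E\right) = \left(E + E T\right) \left(4 + E\right) = \left(4 + E\right) \left(E + E T\right)$)
$\left(-128 + 6 \left(f{\left(0,0 \right)} + X\right)\right)^{2} = \left(-128 + 6 \left(0 \left(4 + 0 + 4 \cdot 0 + 0 \cdot 0\right) - 4\right)\right)^{2} = \left(-128 + 6 \left(0 \left(4 + 0 + 0 + 0\right) - 4\right)\right)^{2} = \left(-128 + 6 \left(0 \cdot 4 - 4\right)\right)^{2} = \left(-128 + 6 \left(0 - 4\right)\right)^{2} = \left(-128 + 6 \left(-4\right)\right)^{2} = \left(-128 - 24\right)^{2} = \left(-152\right)^{2} = 23104$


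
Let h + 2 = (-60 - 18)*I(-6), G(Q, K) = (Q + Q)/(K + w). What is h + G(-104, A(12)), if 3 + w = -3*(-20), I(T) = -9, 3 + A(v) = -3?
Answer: 35492/51 ≈ 695.92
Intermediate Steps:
A(v) = -6 (A(v) = -3 - 3 = -6)
w = 57 (w = -3 - 3*(-20) = -3 + 60 = 57)
G(Q, K) = 2*Q/(57 + K) (G(Q, K) = (Q + Q)/(K + 57) = (2*Q)/(57 + K) = 2*Q/(57 + K))
h = 700 (h = -2 + (-60 - 18)*(-9) = -2 - 78*(-9) = -2 + 702 = 700)
h + G(-104, A(12)) = 700 + 2*(-104)/(57 - 6) = 700 + 2*(-104)/51 = 700 + 2*(-104)*(1/51) = 700 - 208/51 = 35492/51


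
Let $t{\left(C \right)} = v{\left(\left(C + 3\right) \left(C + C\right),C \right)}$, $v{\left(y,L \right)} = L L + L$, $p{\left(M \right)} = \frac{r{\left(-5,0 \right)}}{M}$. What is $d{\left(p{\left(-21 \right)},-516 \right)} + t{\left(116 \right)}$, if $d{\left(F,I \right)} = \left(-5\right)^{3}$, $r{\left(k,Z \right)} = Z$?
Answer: $13447$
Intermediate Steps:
$p{\left(M \right)} = 0$ ($p{\left(M \right)} = \frac{0}{M} = 0$)
$d{\left(F,I \right)} = -125$
$v{\left(y,L \right)} = L + L^{2}$ ($v{\left(y,L \right)} = L^{2} + L = L + L^{2}$)
$t{\left(C \right)} = C \left(1 + C\right)$
$d{\left(p{\left(-21 \right)},-516 \right)} + t{\left(116 \right)} = -125 + 116 \left(1 + 116\right) = -125 + 116 \cdot 117 = -125 + 13572 = 13447$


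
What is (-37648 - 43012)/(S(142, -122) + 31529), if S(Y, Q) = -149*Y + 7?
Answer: -40330/5189 ≈ -7.7722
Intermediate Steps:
S(Y, Q) = 7 - 149*Y
(-37648 - 43012)/(S(142, -122) + 31529) = (-37648 - 43012)/((7 - 149*142) + 31529) = -80660/((7 - 21158) + 31529) = -80660/(-21151 + 31529) = -80660/10378 = -80660*1/10378 = -40330/5189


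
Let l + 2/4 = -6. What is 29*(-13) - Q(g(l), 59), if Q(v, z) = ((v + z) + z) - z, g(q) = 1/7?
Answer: -3053/7 ≈ -436.14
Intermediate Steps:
l = -13/2 (l = -½ - 6 = -13/2 ≈ -6.5000)
g(q) = ⅐
Q(v, z) = v + z (Q(v, z) = (v + 2*z) - z = v + z)
29*(-13) - Q(g(l), 59) = 29*(-13) - (⅐ + 59) = -377 - 1*414/7 = -377 - 414/7 = -3053/7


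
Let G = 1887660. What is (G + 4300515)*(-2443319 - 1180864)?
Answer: -22427078636025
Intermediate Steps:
(G + 4300515)*(-2443319 - 1180864) = (1887660 + 4300515)*(-2443319 - 1180864) = 6188175*(-3624183) = -22427078636025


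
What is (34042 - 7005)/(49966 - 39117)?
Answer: 1423/571 ≈ 2.4921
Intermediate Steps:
(34042 - 7005)/(49966 - 39117) = 27037/10849 = 27037*(1/10849) = 1423/571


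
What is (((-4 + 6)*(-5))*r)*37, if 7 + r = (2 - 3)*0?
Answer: 2590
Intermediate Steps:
r = -7 (r = -7 + (2 - 3)*0 = -7 - 1*0 = -7 + 0 = -7)
(((-4 + 6)*(-5))*r)*37 = (((-4 + 6)*(-5))*(-7))*37 = ((2*(-5))*(-7))*37 = -10*(-7)*37 = 70*37 = 2590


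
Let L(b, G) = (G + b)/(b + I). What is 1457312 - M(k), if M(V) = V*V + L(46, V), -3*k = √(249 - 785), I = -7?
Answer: 170512334/117 + 2*I*√134/117 ≈ 1.4574e+6 + 0.19788*I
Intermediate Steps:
k = -2*I*√134/3 (k = -√(249 - 785)/3 = -2*I*√134/3 ≈ -7.7172*I)
L(b, G) = (G + b)/(-7 + b) (L(b, G) = (G + b)/(b - 7) = (G + b)/(-7 + b))
M(V) = 46/39 + V² + V/39 (M(V) = V*V + (V + 46)/(-7 + 46) = V² + (46 + V)/39 = V² + (46/39 + V/39) = 46/39 + V² + V/39)
1457312 - M(k) = 1457312 - (46/39 + (-2*I*√134/3)² + (-2*I*√134/3)/39) = 1457312 - (46/39 - 536/9 - 2*I*√134/117) = 1457312 - (-6830/117 - 2*I*√134/117) = 1457312 + (6830/117 + 2*I*√134/117) = 170512334/117 + 2*I*√134/117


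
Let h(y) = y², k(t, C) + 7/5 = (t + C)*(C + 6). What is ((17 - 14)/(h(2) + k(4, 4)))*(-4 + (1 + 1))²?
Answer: 60/413 ≈ 0.14528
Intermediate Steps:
k(t, C) = -7/5 + (6 + C)*(C + t) (k(t, C) = -7/5 + (t + C)*(C + 6) = -7/5 + (C + t)*(6 + C) = -7/5 + (6 + C)*(C + t))
((17 - 14)/(h(2) + k(4, 4)))*(-4 + (1 + 1))² = ((17 - 14)/(2² + (-7/5 + 4² + 6*4 + 6*4 + 4*4)))*(-4 + (1 + 1))² = (3/(4 + (-7/5 + 16 + 24 + 24 + 16)))*(-4 + 2)² = (3/(4 + 393/5))*(-2)² = (3/(413/5))*4 = (3*(5/413))*4 = (15/413)*4 = 60/413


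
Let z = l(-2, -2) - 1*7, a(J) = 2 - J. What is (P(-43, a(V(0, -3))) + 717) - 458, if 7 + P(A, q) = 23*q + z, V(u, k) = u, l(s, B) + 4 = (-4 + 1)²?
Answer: 296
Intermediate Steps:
l(s, B) = 5 (l(s, B) = -4 + (-4 + 1)² = -4 + (-3)² = -4 + 9 = 5)
z = -2 (z = 5 - 1*7 = 5 - 7 = -2)
P(A, q) = -9 + 23*q (P(A, q) = -7 + (23*q - 2) = -7 + (-2 + 23*q) = -9 + 23*q)
(P(-43, a(V(0, -3))) + 717) - 458 = ((-9 + 23*(2 - 1*0)) + 717) - 458 = ((-9 + 23*(2 + 0)) + 717) - 458 = ((-9 + 23*2) + 717) - 458 = ((-9 + 46) + 717) - 458 = (37 + 717) - 458 = 754 - 458 = 296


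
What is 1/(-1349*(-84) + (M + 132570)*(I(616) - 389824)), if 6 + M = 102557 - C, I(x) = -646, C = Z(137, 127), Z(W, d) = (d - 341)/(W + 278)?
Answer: -83/7620046147098 ≈ -1.0892e-11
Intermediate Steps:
Z(W, d) = (-341 + d)/(278 + W)
C = -214/415 (C = (-341 + 127)/(278 + 137) = -214/415 ≈ -0.51566)
M = 42558879/415 (M = -6 + (102557 - 1*(-214/415)) = -6 + (102557 + 214/415) = -6 + 42561369/415 = 42558879/415 ≈ 1.0255e+5)
1/(-1349*(-84) + (M + 132570)*(I(616) - 389824)) = 1/(-1349*(-84) + (42558879/415 + 132570)*(-646 - 389824)) = 1/(113316 + (97575429/415)*(-390470)) = 1/(113316 - 7620055552326/83) = 1/(-7620046147098/83) = -83/7620046147098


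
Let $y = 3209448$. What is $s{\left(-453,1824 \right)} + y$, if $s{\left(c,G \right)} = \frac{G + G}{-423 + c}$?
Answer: $\frac{234289400}{73} \approx 3.2094 \cdot 10^{6}$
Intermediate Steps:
$s{\left(c,G \right)} = \frac{2 G}{-423 + c}$
$s{\left(-453,1824 \right)} + y = 2 \cdot 1824 \frac{1}{-423 - 453} + 3209448 = 2 \cdot 1824 \frac{1}{-876} + 3209448 = 2 \cdot 1824 \left(- \frac{1}{876}\right) + 3209448 = - \frac{304}{73} + 3209448 = \frac{234289400}{73}$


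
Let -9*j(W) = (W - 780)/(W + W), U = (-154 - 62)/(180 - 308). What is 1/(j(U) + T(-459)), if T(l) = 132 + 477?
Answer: 162/102809 ≈ 0.0015757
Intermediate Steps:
T(l) = 609
U = 27/16 (U = -216/(-128) = -216*(-1/128) = 27/16 ≈ 1.6875)
j(W) = -(-780 + W)/(18*W) (j(W) = -(W - 780)/(9*(W + W)) = -(-780 + W)/(9*(2*W)) = -(-780 + W)*1/(2*W)/9 = -(-780 + W)/(18*W))
1/(j(U) + T(-459)) = 1/((780 - 1*27/16)/(18*(27/16)) + 609) = 1/((1/18)*(16/27)*(780 - 27/16) + 609) = 1/((1/18)*(16/27)*(12453/16) + 609) = 1/(4151/162 + 609) = 1/(102809/162) = 162/102809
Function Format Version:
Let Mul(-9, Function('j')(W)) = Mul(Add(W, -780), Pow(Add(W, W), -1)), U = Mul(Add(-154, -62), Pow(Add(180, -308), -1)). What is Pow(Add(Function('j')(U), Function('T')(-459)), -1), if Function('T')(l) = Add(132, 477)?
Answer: Rational(162, 102809) ≈ 0.0015757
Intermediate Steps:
Function('T')(l) = 609
U = Rational(27, 16) (U = Mul(-216, Pow(-128, -1)) = Mul(-216, Rational(-1, 128)) = Rational(27, 16) ≈ 1.6875)
Function('j')(W) = Mul(Rational(-1, 18), Pow(W, -1), Add(-780, W)) (Function('j')(W) = Mul(Rational(-1, 9), Mul(Add(W, -780), Pow(Add(W, W), -1))) = Mul(Rational(-1, 9), Mul(Add(-780, W), Pow(Mul(2, W), -1))) = Mul(Rational(-1, 9), Mul(Add(-780, W), Mul(Rational(1, 2), Pow(W, -1)))) = Mul(Rational(-1, 9), Mul(Rational(1, 2), Pow(W, -1), Add(-780, W))) = Mul(Rational(-1, 18), Pow(W, -1), Add(-780, W)))
Pow(Add(Function('j')(U), Function('T')(-459)), -1) = Pow(Add(Mul(Rational(1, 18), Pow(Rational(27, 16), -1), Add(780, Mul(-1, Rational(27, 16)))), 609), -1) = Pow(Add(Mul(Rational(1, 18), Rational(16, 27), Add(780, Rational(-27, 16))), 609), -1) = Pow(Add(Mul(Rational(1, 18), Rational(16, 27), Rational(12453, 16)), 609), -1) = Pow(Add(Rational(4151, 162), 609), -1) = Pow(Rational(102809, 162), -1) = Rational(162, 102809)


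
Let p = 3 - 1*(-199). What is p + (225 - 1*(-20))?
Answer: 447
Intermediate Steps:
p = 202 (p = 3 + 199 = 202)
p + (225 - 1*(-20)) = 202 + (225 - 1*(-20)) = 202 + (225 + 20) = 202 + 245 = 447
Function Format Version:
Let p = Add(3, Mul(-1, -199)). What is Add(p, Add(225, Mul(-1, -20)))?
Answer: 447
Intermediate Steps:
p = 202 (p = Add(3, 199) = 202)
Add(p, Add(225, Mul(-1, -20))) = Add(202, Add(225, Mul(-1, -20))) = Add(202, Add(225, 20)) = Add(202, 245) = 447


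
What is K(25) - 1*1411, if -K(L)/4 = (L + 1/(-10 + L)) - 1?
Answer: -22609/15 ≈ -1507.3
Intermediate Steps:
K(L) = 4 - 4*L - 4/(-10 + L) (K(L) = -4*((L + 1/(-10 + L)) - 1) = -4*(-1 + L + 1/(-10 + L)) = 4 - 4*L - 4/(-10 + L))
K(25) - 1*1411 = 4*(-11 - 1*25**2 + 11*25)/(-10 + 25) - 1*1411 = 4*(-11 - 1*625 + 275)/15 - 1411 = 4*(1/15)*(-11 - 625 + 275) - 1411 = 4*(1/15)*(-361) - 1411 = -1444/15 - 1411 = -22609/15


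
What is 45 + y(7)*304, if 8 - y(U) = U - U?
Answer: 2477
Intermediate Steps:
y(U) = 8 (y(U) = 8 - (U - U) = 8 - 1*0 = 8 + 0 = 8)
45 + y(7)*304 = 45 + 8*304 = 45 + 2432 = 2477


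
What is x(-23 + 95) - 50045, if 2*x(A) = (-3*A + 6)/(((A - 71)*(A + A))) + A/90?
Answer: -12010879/240 ≈ -50045.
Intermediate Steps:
x(A) = A/180 + (6 - 3*A)/(4*A*(-71 + A)) (x(A) = ((-3*A + 6)/(((A - 71)*(A + A))) + A/90)/2 = ((6 - 3*A)/(((-71 + A)*(2*A))) + A*(1/90))/2 = ((6 - 3*A)/((2*A*(-71 + A))) + A/90)/2 = ((6 - 3*A)*(1/(2*A*(-71 + A))) + A/90)/2 = ((6 - 3*A)/(2*A*(-71 + A)) + A/90)/2 = (A/90 + (6 - 3*A)/(2*A*(-71 + A)))/2 = A/180 + (6 - 3*A)/(4*A*(-71 + A)))
x(-23 + 95) - 50045 = (270 + (-23 + 95)³ - 135*(-23 + 95) - 71*(-23 + 95)²)/(180*(-23 + 95)*(-71 + (-23 + 95))) - 50045 = (1/180)*(270 + 72³ - 135*72 - 71*72²)/(72*(-71 + 72)) - 50045 = (1/180)*(1/72)*(270 + 373248 - 9720 - 71*5184)/1 - 50045 = (1/180)*(1/72)*1*(270 + 373248 - 9720 - 368064) - 50045 = (1/180)*(1/72)*1*(-4266) - 50045 = -79/240 - 50045 = -12010879/240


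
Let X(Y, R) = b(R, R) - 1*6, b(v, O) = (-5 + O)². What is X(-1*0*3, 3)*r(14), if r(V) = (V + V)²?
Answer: -1568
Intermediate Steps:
r(V) = 4*V² (r(V) = (2*V)² = 4*V²)
X(Y, R) = -6 + (-5 + R)² (X(Y, R) = (-5 + R)² - 1*6 = (-5 + R)² - 6 = -6 + (-5 + R)²)
X(-1*0*3, 3)*r(14) = (-6 + (-5 + 3)²)*(4*14²) = (-6 + (-2)²)*(4*196) = (-6 + 4)*784 = -2*784 = -1568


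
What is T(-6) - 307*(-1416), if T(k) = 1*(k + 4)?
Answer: 434710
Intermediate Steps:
T(k) = 4 + k (T(k) = 1*(4 + k) = 4 + k)
T(-6) - 307*(-1416) = (4 - 6) - 307*(-1416) = -2 + 434712 = 434710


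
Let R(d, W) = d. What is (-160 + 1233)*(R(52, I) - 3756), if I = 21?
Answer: -3974392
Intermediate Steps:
(-160 + 1233)*(R(52, I) - 3756) = (-160 + 1233)*(52 - 3756) = 1073*(-3704) = -3974392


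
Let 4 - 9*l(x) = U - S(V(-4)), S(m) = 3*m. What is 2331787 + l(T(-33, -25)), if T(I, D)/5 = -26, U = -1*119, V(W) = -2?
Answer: 2331800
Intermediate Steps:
U = -119
T(I, D) = -130 (T(I, D) = 5*(-26) = -130)
l(x) = 13 (l(x) = 4/9 - (-119 - 3*(-2))/9 = 4/9 - (-119 - 1*(-6))/9 = 4/9 - (-119 + 6)/9 = 4/9 - ⅑*(-113) = 4/9 + 113/9 = 13)
2331787 + l(T(-33, -25)) = 2331787 + 13 = 2331800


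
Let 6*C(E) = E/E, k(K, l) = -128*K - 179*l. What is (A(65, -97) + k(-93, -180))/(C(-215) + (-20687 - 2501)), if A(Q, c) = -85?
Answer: -264234/139127 ≈ -1.8992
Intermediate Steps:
k(K, l) = -179*l - 128*K
C(E) = 1/6 (C(E) = (E/E)/6 = (1/6)*1 = 1/6)
(A(65, -97) + k(-93, -180))/(C(-215) + (-20687 - 2501)) = (-85 + (-179*(-180) - 128*(-93)))/(1/6 + (-20687 - 2501)) = (-85 + (32220 + 11904))/(1/6 - 23188) = (-85 + 44124)/(-139127/6) = 44039*(-6/139127) = -264234/139127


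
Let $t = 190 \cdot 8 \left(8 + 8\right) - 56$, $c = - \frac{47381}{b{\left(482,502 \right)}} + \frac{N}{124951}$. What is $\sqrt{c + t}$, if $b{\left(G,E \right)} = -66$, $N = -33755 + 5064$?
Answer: $\frac{\sqrt{1698981742561454934}}{8246766} \approx 158.06$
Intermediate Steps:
$N = -28691$
$c = \frac{5918409725}{8246766}$ ($c = - \frac{47381}{-66} - \frac{28691}{124951} = \left(-47381\right) \left(- \frac{1}{66}\right) - \frac{28691}{124951} = \frac{47381}{66} - \frac{28691}{124951} = \frac{5918409725}{8246766} \approx 717.66$)
$t = 24264$ ($t = 190 \cdot 8 \cdot 16 - 56 = 190 \cdot 128 - 56 = 24320 - 56 = 24264$)
$\sqrt{c + t} = \sqrt{\frac{5918409725}{8246766} + 24264} = \sqrt{\frac{206017939949}{8246766}} = \frac{\sqrt{1698981742561454934}}{8246766}$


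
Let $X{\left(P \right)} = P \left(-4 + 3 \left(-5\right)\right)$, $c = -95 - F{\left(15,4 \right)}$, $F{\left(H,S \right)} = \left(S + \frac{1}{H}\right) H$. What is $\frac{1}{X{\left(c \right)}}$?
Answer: $\frac{1}{2964} \approx 0.00033738$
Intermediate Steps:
$F{\left(H,S \right)} = H \left(S + \frac{1}{H}\right)$
$c = -156$ ($c = -95 - \left(1 + 15 \cdot 4\right) = -95 - \left(1 + 60\right) = -95 - 61 = -156$)
$X{\left(P \right)} = - 19 P$ ($X{\left(P \right)} = P \left(-4 - 15\right) = P \left(-19\right) = - 19 P$)
$\frac{1}{X{\left(c \right)}} = \frac{1}{\left(-19\right) \left(-156\right)} = \frac{1}{2964}$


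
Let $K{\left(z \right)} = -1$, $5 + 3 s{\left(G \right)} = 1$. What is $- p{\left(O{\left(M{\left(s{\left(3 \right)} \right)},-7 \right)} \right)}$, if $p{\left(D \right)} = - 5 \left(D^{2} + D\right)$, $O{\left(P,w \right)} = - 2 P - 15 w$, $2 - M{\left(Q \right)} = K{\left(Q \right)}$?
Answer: $49500$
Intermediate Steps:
$s{\left(G \right)} = - \frac{4}{3}$ ($s{\left(G \right)} = - \frac{5}{3} + \frac{1}{3} \cdot 1 = - \frac{5}{3} + \frac{1}{3} = - \frac{4}{3}$)
$M{\left(Q \right)} = 3$ ($M{\left(Q \right)} = 2 - -1 = 2 + 1 = 3$)
$O{\left(P,w \right)} = - 15 w - 2 P$
$p{\left(D \right)} = - 5 D - 5 D^{2}$ ($p{\left(D \right)} = - 5 \left(D + D^{2}\right) = - 5 D - 5 D^{2}$)
$- p{\left(O{\left(M{\left(s{\left(3 \right)} \right)},-7 \right)} \right)} = - \left(-5\right) \left(\left(-15\right) \left(-7\right) - 6\right) \left(1 - -99\right) = - \left(-5\right) \left(105 - 6\right) \left(1 + \left(105 - 6\right)\right) = - \left(-5\right) 99 \left(1 + 99\right) = - \left(-5\right) 99 \cdot 100 = \left(-1\right) \left(-49500\right) = 49500$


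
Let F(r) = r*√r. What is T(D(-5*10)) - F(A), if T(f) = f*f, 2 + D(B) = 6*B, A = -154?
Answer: 91204 + 154*I*√154 ≈ 91204.0 + 1911.1*I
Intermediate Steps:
D(B) = -2 + 6*B
F(r) = r^(3/2)
T(f) = f²
T(D(-5*10)) - F(A) = (-2 + 6*(-5*10))² - (-154)^(3/2) = (-2 + 6*(-50))² - (-154)*I*√154 = (-2 - 300)² + 154*I*√154 = (-302)² + 154*I*√154 = 91204 + 154*I*√154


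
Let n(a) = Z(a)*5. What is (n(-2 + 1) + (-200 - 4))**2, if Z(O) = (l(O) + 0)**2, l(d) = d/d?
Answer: 39601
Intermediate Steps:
l(d) = 1
Z(O) = 1 (Z(O) = (1 + 0)**2 = 1**2 = 1)
n(a) = 5 (n(a) = 1*5 = 5)
(n(-2 + 1) + (-200 - 4))**2 = (5 + (-200 - 4))**2 = (5 - 204)**2 = (-199)**2 = 39601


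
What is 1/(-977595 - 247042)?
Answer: -1/1224637 ≈ -8.1657e-7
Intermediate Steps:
1/(-977595 - 247042) = 1/(-1224637) = -1/1224637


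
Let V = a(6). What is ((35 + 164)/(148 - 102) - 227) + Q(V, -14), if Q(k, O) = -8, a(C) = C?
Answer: -10611/46 ≈ -230.67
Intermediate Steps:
V = 6
((35 + 164)/(148 - 102) - 227) + Q(V, -14) = ((35 + 164)/(148 - 102) - 227) - 8 = (199/46 - 227) - 8 = -10243/46 - 8 = -10611/46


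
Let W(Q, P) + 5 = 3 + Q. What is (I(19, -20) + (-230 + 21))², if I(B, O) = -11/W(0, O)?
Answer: 165649/4 ≈ 41412.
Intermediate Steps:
W(Q, P) = -2 + Q (W(Q, P) = -5 + (3 + Q) = -2 + Q)
I(B, O) = 11/2 (I(B, O) = -11/(-2 + 0) = -11/(-2) = -11*(-½) = 11/2)
(I(19, -20) + (-230 + 21))² = (11/2 + (-230 + 21))² = (11/2 - 209)² = (-407/2)² = 165649/4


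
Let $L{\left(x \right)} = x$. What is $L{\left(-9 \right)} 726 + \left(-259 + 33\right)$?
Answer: $-6760$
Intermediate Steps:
$L{\left(-9 \right)} 726 + \left(-259 + 33\right) = \left(-9\right) 726 + \left(-259 + 33\right) = -6534 - 226 = -6760$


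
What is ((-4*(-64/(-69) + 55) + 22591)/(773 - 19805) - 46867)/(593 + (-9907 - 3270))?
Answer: 61547662679/16525409472 ≈ 3.7244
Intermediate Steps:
((-4*(-64/(-69) + 55) + 22591)/(773 - 19805) - 46867)/(593 + (-9907 - 3270)) = ((-4*(-64*(-1/69) + 55) + 22591)/(-19032) - 46867)/(593 - 13177) = ((-4*(64/69 + 55) + 22591)*(-1/19032) - 46867)/(-12584) = ((-4*3859/69 + 22591)*(-1/19032) - 46867)*(-1/12584) = ((-15436/69 + 22591)*(-1/19032) - 46867)*(-1/12584) = ((1543343/69)*(-1/19032) - 46867)*(-1/12584) = (-1543343/1313208 - 46867)*(-1/12584) = -61547662679/1313208*(-1/12584) = 61547662679/16525409472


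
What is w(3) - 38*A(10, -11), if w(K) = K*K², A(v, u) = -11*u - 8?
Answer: -4267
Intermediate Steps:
A(v, u) = -8 - 11*u
w(K) = K³
w(3) - 38*A(10, -11) = 3³ - 38*(-8 - 11*(-11)) = 27 - 38*(-8 + 121) = 27 - 38*113 = 27 - 4294 = -4267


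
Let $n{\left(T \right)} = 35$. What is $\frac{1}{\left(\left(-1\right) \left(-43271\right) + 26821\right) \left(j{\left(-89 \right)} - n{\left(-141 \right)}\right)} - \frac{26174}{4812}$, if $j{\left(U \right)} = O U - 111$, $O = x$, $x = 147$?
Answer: $- \frac{2022480396887}{371826074268} \approx -5.4393$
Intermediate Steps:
$O = 147$
$j{\left(U \right)} = -111 + 147 U$ ($j{\left(U \right)} = 147 U - 111 = -111 + 147 U$)
$\frac{1}{\left(\left(-1\right) \left(-43271\right) + 26821\right) \left(j{\left(-89 \right)} - n{\left(-141 \right)}\right)} - \frac{26174}{4812} = \frac{1}{\left(\left(-1\right) \left(-43271\right) + 26821\right) \left(\left(-111 + 147 \left(-89\right)\right) - 35\right)} - \frac{26174}{4812} = \frac{1}{\left(43271 + 26821\right) \left(\left(-111 - 13083\right) - 35\right)} - \frac{13087}{2406} = \frac{1}{70092 \left(-13194 - 35\right)} - \frac{13087}{2406} = \frac{1}{70092 \left(-13229\right)} - \frac{13087}{2406} = \frac{1}{70092} \left(- \frac{1}{13229}\right) - \frac{13087}{2406} = - \frac{1}{927247068} - \frac{13087}{2406} = - \frac{2022480396887}{371826074268}$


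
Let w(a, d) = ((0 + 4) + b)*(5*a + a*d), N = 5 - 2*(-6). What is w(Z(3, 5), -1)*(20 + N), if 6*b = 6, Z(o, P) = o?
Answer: 2220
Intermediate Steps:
b = 1 (b = (⅙)*6 = 1)
N = 17 (N = 5 + 12 = 17)
w(a, d) = 25*a + 5*a*d (w(a, d) = ((0 + 4) + 1)*(5*a + a*d) = (4 + 1)*(5*a + a*d) = 5*(5*a + a*d) = 25*a + 5*a*d)
w(Z(3, 5), -1)*(20 + N) = (5*3*(5 - 1))*(20 + 17) = (5*3*4)*37 = 60*37 = 2220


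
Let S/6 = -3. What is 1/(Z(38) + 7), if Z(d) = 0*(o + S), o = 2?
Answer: ⅐ ≈ 0.14286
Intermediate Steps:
S = -18 (S = 6*(-3) = -18)
Z(d) = 0 (Z(d) = 0*(2 - 18) = 0*(-16) = 0)
1/(Z(38) + 7) = 1/(0 + 7) = 1/7 = ⅐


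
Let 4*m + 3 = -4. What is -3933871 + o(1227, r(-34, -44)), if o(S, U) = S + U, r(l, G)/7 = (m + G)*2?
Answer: -7866569/2 ≈ -3.9333e+6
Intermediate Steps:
m = -7/4 (m = -¾ + (¼)*(-4) = -¾ - 1 = -7/4 ≈ -1.7500)
r(l, G) = -49/2 + 14*G (r(l, G) = 7*((-7/4 + G)*2) = 7*(-7/2 + 2*G) = -49/2 + 14*G)
-3933871 + o(1227, r(-34, -44)) = -3933871 + (1227 + (-49/2 + 14*(-44))) = -3933871 + (1227 + (-49/2 - 616)) = -3933871 + (1227 - 1281/2) = -3933871 + 1173/2 = -7866569/2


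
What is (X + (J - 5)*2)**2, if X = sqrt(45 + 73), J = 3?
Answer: (-4 + sqrt(118))**2 ≈ 47.098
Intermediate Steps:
X = sqrt(118) ≈ 10.863
(X + (J - 5)*2)**2 = (sqrt(118) + (3 - 5)*2)**2 = (sqrt(118) - 2*2)**2 = (sqrt(118) - 4)**2 = (-4 + sqrt(118))**2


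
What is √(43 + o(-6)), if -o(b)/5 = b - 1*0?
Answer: √73 ≈ 8.5440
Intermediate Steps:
o(b) = -5*b (o(b) = -5*(b - 1*0) = -5*(b + 0) = -5*b)
√(43 + o(-6)) = √(43 - 5*(-6)) = √(43 + 30) = √73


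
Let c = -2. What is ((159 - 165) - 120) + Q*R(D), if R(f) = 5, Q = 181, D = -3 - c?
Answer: 779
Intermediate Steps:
D = -1 (D = -3 - 1*(-2) = -3 + 2 = -1)
((159 - 165) - 120) + Q*R(D) = ((159 - 165) - 120) + 181*5 = (-6 - 120) + 905 = -126 + 905 = 779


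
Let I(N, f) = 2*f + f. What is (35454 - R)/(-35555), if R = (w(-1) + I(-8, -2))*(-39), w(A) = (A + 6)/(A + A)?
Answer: -14049/14222 ≈ -0.98784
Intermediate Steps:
I(N, f) = 3*f
w(A) = (6 + A)/(2*A) (w(A) = (6 + A)/((2*A)) = (6 + A)*(1/(2*A)) = (6 + A)/(2*A))
R = 663/2 (R = ((½)*(6 - 1)/(-1) + 3*(-2))*(-39) = ((½)*(-1)*5 - 6)*(-39) = (-5/2 - 6)*(-39) = -17/2*(-39) = 663/2 ≈ 331.50)
(35454 - R)/(-35555) = (35454 - 1*663/2)/(-35555) = (35454 - 663/2)*(-1/35555) = (70245/2)*(-1/35555) = -14049/14222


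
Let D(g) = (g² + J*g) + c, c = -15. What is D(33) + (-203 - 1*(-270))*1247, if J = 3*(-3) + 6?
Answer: 84524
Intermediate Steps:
J = -3 (J = -9 + 6 = -3)
D(g) = -15 + g² - 3*g (D(g) = (g² - 3*g) - 15 = -15 + g² - 3*g)
D(33) + (-203 - 1*(-270))*1247 = (-15 + 33² - 3*33) + (-203 - 1*(-270))*1247 = (-15 + 1089 - 99) + (-203 + 270)*1247 = 975 + 67*1247 = 975 + 83549 = 84524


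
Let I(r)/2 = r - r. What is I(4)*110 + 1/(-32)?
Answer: -1/32 ≈ -0.031250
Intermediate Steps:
I(r) = 0 (I(r) = 2*(r - r) = 2*0 = 0)
I(4)*110 + 1/(-32) = 0*110 + 1/(-32) = 0 - 1/32 = -1/32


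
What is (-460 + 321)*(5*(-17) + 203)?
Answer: -16402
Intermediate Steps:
(-460 + 321)*(5*(-17) + 203) = -139*(-85 + 203) = -139*118 = -16402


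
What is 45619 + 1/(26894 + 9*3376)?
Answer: 2612965083/57278 ≈ 45619.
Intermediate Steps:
45619 + 1/(26894 + 9*3376) = 45619 + 1/(26894 + 30384) = 45619 + 1/57278 = 2612965083/57278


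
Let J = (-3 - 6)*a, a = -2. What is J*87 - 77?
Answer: 1489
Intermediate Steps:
J = 18 (J = (-3 - 6)*(-2) = -9*(-2) = 18)
J*87 - 77 = 18*87 - 77 = 1566 - 77 = 1489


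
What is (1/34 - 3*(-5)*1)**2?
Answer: 261121/1156 ≈ 225.88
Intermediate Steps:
(1/34 - 3*(-5)*1)**2 = (1/34 + 15*1)**2 = (1/34 + 15)**2 = (511/34)**2 = 261121/1156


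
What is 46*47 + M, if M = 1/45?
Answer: 97291/45 ≈ 2162.0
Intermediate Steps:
M = 1/45 ≈ 0.022222
46*47 + M = 46*47 + 1/45 = 2162 + 1/45 = 97291/45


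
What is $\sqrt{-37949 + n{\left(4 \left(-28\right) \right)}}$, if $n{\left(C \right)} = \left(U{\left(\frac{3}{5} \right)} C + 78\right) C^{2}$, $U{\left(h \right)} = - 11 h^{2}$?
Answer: $\frac{\sqrt{162599947}}{5} \approx 2550.3$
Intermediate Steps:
$n{\left(C \right)} = C^{2} \left(78 - \frac{99 C}{25}\right)$ ($n{\left(C \right)} = \left(- 11 \left(\frac{3}{5}\right)^{2} C + 78\right) C^{2} = \left(\left(-11\right) \frac{9}{25} C + 78\right) C^{2} = \left(- \frac{99 C}{25} + 78\right) C^{2} = \left(78 - \frac{99 C}{25}\right) C^{2} = C^{2} \left(78 - \frac{99 C}{25}\right)$)
$\sqrt{-37949 + n{\left(4 \left(-28\right) \right)}} = \sqrt{-37949 + \left(4 \left(-28\right)\right)^{2} \left(78 - \frac{99 \cdot 4 \left(-28\right)}{25}\right)} = \sqrt{-37949 + \left(-112\right)^{2} \left(78 - - \frac{11088}{25}\right)} = \sqrt{-37949 + 12544 \left(78 + \frac{11088}{25}\right)} = \sqrt{-37949 + 12544 \cdot \frac{13038}{25}} = \sqrt{-37949 + \frac{163548672}{25}} = \sqrt{\frac{162599947}{25}} = \frac{\sqrt{162599947}}{5}$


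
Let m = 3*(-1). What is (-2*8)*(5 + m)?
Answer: -32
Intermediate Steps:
m = -3
(-2*8)*(5 + m) = (-2*8)*(5 - 3) = -16*2 = -32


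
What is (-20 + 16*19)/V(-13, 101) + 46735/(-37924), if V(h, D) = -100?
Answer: -3860979/948100 ≈ -4.0723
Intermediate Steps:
(-20 + 16*19)/V(-13, 101) + 46735/(-37924) = (-20 + 16*19)/(-100) + 46735/(-37924) = (-20 + 304)*(-1/100) + 46735*(-1/37924) = 284*(-1/100) - 46735/37924 = -71/25 - 46735/37924 = -3860979/948100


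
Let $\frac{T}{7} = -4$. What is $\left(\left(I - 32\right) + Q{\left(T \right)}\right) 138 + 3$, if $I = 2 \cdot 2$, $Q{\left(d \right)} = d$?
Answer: $-7725$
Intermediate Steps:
$T = -28$ ($T = 7 \left(-4\right) = -28$)
$I = 4$
$\left(\left(I - 32\right) + Q{\left(T \right)}\right) 138 + 3 = \left(\left(4 - 32\right) - 28\right) 138 + 3 = \left(-28 - 28\right) 138 + 3 = \left(-56\right) 138 + 3 = -7728 + 3 = -7725$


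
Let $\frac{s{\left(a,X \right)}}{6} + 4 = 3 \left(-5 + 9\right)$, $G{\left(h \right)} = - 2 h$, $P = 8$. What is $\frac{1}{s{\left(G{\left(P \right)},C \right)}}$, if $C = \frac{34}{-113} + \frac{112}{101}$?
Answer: $\frac{1}{48} \approx 0.020833$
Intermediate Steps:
$C = \frac{9222}{11413}$ ($C = 34 \left(- \frac{1}{113}\right) + 112 \cdot \frac{1}{101} = - \frac{34}{113} + \frac{112}{101} = \frac{9222}{11413} \approx 0.80803$)
$s{\left(a,X \right)} = 48$ ($s{\left(a,X \right)} = -24 + 6 \cdot 3 \left(-5 + 9\right) = -24 + 6 \cdot 3 \cdot 4 = -24 + 6 \cdot 12 = -24 + 72 = 48$)
$\frac{1}{s{\left(G{\left(P \right)},C \right)}} = \frac{1}{48}$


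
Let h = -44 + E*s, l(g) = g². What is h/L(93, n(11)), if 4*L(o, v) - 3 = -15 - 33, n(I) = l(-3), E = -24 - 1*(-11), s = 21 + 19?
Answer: 752/15 ≈ 50.133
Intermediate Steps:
s = 40
E = -13 (E = -24 + 11 = -13)
n(I) = 9 (n(I) = (-3)² = 9)
L(o, v) = -45/4 (L(o, v) = ¾ + (-15 - 33)/4 = ¾ + (¼)*(-48) = ¾ - 12 = -45/4)
h = -564 (h = -44 - 13*40 = -44 - 520 = -564)
h/L(93, n(11)) = -564/(-45/4) = -564*(-4/45) = 752/15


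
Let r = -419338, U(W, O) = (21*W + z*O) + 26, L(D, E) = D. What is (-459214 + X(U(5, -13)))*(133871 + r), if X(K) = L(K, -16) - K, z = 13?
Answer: 131090442938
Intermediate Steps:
U(W, O) = 26 + 13*O + 21*W (U(W, O) = (21*W + 13*O) + 26 = (13*O + 21*W) + 26 = 26 + 13*O + 21*W)
X(K) = 0 (X(K) = K - K = 0)
(-459214 + X(U(5, -13)))*(133871 + r) = (-459214 + 0)*(133871 - 419338) = -459214*(-285467) = 131090442938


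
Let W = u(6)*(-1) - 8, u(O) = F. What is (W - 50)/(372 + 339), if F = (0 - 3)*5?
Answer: -43/711 ≈ -0.060478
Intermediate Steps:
F = -15 (F = -3*5 = -15)
u(O) = -15
W = 7 (W = -15*(-1) - 8 = 15 - 8 = 7)
(W - 50)/(372 + 339) = (7 - 50)/(372 + 339) = -43/711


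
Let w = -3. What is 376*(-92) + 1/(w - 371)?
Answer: -12937409/374 ≈ -34592.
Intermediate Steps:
376*(-92) + 1/(w - 371) = 376*(-92) + 1/(-3 - 371) = -34592 + 1/(-374) = -34592 - 1/374 = -12937409/374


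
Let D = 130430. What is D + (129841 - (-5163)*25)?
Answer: 389346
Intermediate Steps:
D + (129841 - (-5163)*25) = 130430 + (129841 - (-5163)*25) = 130430 + (129841 - 1*(-129075)) = 130430 + (129841 + 129075) = 130430 + 258916 = 389346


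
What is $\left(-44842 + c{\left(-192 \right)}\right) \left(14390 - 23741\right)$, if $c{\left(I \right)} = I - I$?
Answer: $419317542$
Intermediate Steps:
$c{\left(I \right)} = 0$
$\left(-44842 + c{\left(-192 \right)}\right) \left(14390 - 23741\right) = \left(-44842 + 0\right) \left(14390 - 23741\right) = \left(-44842\right) \left(-9351\right) = 419317542$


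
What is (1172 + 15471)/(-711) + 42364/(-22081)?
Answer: -397614887/15699591 ≈ -25.326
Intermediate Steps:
(1172 + 15471)/(-711) + 42364/(-22081) = 16643*(-1/711) + 42364*(-1/22081) = -16643/711 - 42364/22081 = -397614887/15699591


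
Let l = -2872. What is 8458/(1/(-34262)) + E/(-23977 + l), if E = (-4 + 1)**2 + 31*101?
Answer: -7780517907744/26849 ≈ -2.8979e+8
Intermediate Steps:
E = 3140 (E = (-3)**2 + 3131 = 9 + 3131 = 3140)
8458/(1/(-34262)) + E/(-23977 + l) = 8458/(1/(-34262)) + 3140/(-23977 - 2872) = 8458/(-1/34262) + 3140/(-26849) = 8458*(-34262) + 3140*(-1/26849) = -289787996 - 3140/26849 = -7780517907744/26849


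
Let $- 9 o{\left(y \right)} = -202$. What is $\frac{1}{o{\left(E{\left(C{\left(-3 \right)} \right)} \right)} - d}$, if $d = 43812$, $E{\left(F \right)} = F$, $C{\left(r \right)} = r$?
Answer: $- \frac{9}{394106} \approx -2.2836 \cdot 10^{-5}$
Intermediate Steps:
$o{\left(y \right)} = \frac{202}{9}$ ($o{\left(y \right)} = \left(- \frac{1}{9}\right) \left(-202\right) = \frac{202}{9}$)
$\frac{1}{o{\left(E{\left(C{\left(-3 \right)} \right)} \right)} - d} = \frac{1}{\frac{202}{9} - 43812} = \frac{1}{- \frac{394106}{9}} = - \frac{9}{394106}$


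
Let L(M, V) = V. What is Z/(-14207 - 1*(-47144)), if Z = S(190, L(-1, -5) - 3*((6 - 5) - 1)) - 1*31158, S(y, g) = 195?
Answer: -10321/10979 ≈ -0.94007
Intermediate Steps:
Z = -30963 (Z = 195 - 1*31158 = 195 - 31158 = -30963)
Z/(-14207 - 1*(-47144)) = -30963/(-14207 - 1*(-47144)) = -30963/(-14207 + 47144) = -30963/32937 = -30963*1/32937 = -10321/10979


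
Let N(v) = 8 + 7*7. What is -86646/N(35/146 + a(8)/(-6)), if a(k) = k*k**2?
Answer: -28882/19 ≈ -1520.1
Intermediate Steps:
a(k) = k**3
N(v) = 57 (N(v) = 8 + 49 = 57)
-86646/N(35/146 + a(8)/(-6)) = -86646/57 = -86646*1/57 = -28882/19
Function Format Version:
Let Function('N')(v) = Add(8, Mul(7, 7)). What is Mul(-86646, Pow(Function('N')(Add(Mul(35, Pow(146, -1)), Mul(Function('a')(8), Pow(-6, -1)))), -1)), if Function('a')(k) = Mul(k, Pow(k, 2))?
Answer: Rational(-28882, 19) ≈ -1520.1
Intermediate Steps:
Function('a')(k) = Pow(k, 3)
Function('N')(v) = 57 (Function('N')(v) = Add(8, 49) = 57)
Mul(-86646, Pow(Function('N')(Add(Mul(35, Pow(146, -1)), Mul(Function('a')(8), Pow(-6, -1)))), -1)) = Mul(-86646, Pow(57, -1)) = Mul(-86646, Rational(1, 57)) = Rational(-28882, 19)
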